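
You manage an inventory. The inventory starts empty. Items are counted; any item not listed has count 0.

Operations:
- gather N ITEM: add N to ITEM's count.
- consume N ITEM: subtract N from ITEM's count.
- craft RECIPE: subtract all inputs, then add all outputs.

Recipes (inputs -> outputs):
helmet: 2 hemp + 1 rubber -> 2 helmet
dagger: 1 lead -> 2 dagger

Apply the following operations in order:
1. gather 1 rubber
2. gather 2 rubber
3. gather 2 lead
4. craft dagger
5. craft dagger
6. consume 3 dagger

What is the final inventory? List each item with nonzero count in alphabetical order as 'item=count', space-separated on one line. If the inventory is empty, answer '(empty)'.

Answer: dagger=1 rubber=3

Derivation:
After 1 (gather 1 rubber): rubber=1
After 2 (gather 2 rubber): rubber=3
After 3 (gather 2 lead): lead=2 rubber=3
After 4 (craft dagger): dagger=2 lead=1 rubber=3
After 5 (craft dagger): dagger=4 rubber=3
After 6 (consume 3 dagger): dagger=1 rubber=3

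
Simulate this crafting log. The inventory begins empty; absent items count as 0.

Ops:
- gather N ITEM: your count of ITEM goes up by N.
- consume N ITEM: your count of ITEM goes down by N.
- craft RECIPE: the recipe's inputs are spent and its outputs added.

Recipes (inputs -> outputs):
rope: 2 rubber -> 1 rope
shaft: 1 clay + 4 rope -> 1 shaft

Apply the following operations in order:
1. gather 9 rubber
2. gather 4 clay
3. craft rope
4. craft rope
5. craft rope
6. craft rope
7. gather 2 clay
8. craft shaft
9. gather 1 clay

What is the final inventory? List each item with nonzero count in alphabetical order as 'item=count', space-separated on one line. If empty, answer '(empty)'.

Answer: clay=6 rubber=1 shaft=1

Derivation:
After 1 (gather 9 rubber): rubber=9
After 2 (gather 4 clay): clay=4 rubber=9
After 3 (craft rope): clay=4 rope=1 rubber=7
After 4 (craft rope): clay=4 rope=2 rubber=5
After 5 (craft rope): clay=4 rope=3 rubber=3
After 6 (craft rope): clay=4 rope=4 rubber=1
After 7 (gather 2 clay): clay=6 rope=4 rubber=1
After 8 (craft shaft): clay=5 rubber=1 shaft=1
After 9 (gather 1 clay): clay=6 rubber=1 shaft=1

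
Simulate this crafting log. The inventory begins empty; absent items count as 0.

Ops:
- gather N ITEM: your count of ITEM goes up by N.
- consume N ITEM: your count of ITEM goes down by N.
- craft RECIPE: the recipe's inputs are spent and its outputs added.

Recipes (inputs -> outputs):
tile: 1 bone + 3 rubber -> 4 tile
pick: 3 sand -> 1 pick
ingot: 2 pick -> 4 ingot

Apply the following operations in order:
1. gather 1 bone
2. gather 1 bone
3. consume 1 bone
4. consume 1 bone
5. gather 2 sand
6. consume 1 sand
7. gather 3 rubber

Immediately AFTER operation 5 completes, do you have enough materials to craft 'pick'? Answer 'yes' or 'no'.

After 1 (gather 1 bone): bone=1
After 2 (gather 1 bone): bone=2
After 3 (consume 1 bone): bone=1
After 4 (consume 1 bone): (empty)
After 5 (gather 2 sand): sand=2

Answer: no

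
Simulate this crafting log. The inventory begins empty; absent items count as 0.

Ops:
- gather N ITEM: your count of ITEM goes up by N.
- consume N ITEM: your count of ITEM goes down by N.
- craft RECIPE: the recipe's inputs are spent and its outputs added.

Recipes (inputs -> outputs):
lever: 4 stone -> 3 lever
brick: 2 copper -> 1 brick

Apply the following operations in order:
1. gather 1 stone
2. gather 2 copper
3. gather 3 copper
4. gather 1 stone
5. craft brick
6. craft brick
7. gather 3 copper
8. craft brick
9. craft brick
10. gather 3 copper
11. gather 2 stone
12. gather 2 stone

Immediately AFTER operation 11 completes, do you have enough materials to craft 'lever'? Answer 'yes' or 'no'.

Answer: yes

Derivation:
After 1 (gather 1 stone): stone=1
After 2 (gather 2 copper): copper=2 stone=1
After 3 (gather 3 copper): copper=5 stone=1
After 4 (gather 1 stone): copper=5 stone=2
After 5 (craft brick): brick=1 copper=3 stone=2
After 6 (craft brick): brick=2 copper=1 stone=2
After 7 (gather 3 copper): brick=2 copper=4 stone=2
After 8 (craft brick): brick=3 copper=2 stone=2
After 9 (craft brick): brick=4 stone=2
After 10 (gather 3 copper): brick=4 copper=3 stone=2
After 11 (gather 2 stone): brick=4 copper=3 stone=4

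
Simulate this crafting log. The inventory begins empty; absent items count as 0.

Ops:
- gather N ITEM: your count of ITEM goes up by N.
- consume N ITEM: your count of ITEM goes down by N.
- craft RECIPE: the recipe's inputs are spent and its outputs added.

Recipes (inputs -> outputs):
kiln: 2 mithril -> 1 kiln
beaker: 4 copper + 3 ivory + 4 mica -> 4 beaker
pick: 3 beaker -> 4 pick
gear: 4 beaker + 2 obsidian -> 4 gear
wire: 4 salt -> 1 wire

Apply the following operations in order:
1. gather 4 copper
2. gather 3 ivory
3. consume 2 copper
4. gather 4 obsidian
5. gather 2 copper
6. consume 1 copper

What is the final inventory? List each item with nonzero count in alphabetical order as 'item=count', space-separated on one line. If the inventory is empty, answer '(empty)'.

After 1 (gather 4 copper): copper=4
After 2 (gather 3 ivory): copper=4 ivory=3
After 3 (consume 2 copper): copper=2 ivory=3
After 4 (gather 4 obsidian): copper=2 ivory=3 obsidian=4
After 5 (gather 2 copper): copper=4 ivory=3 obsidian=4
After 6 (consume 1 copper): copper=3 ivory=3 obsidian=4

Answer: copper=3 ivory=3 obsidian=4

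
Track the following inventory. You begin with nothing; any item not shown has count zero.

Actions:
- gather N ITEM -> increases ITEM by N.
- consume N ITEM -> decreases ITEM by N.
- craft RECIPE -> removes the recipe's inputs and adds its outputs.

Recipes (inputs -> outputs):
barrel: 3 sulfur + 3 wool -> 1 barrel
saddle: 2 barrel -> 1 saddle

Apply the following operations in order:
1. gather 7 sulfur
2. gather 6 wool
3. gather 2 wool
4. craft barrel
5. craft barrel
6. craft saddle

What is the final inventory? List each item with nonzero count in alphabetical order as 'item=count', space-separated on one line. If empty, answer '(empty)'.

After 1 (gather 7 sulfur): sulfur=7
After 2 (gather 6 wool): sulfur=7 wool=6
After 3 (gather 2 wool): sulfur=7 wool=8
After 4 (craft barrel): barrel=1 sulfur=4 wool=5
After 5 (craft barrel): barrel=2 sulfur=1 wool=2
After 6 (craft saddle): saddle=1 sulfur=1 wool=2

Answer: saddle=1 sulfur=1 wool=2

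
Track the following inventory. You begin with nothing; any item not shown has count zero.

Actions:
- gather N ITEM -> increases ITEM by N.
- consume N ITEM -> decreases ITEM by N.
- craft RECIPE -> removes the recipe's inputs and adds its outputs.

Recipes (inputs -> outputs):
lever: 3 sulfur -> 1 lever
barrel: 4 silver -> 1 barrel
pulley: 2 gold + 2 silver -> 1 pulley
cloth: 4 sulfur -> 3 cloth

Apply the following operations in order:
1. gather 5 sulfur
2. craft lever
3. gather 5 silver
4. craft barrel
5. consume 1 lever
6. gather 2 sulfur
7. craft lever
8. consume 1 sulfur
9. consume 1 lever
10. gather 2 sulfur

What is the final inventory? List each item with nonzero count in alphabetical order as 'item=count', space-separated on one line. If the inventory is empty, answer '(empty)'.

After 1 (gather 5 sulfur): sulfur=5
After 2 (craft lever): lever=1 sulfur=2
After 3 (gather 5 silver): lever=1 silver=5 sulfur=2
After 4 (craft barrel): barrel=1 lever=1 silver=1 sulfur=2
After 5 (consume 1 lever): barrel=1 silver=1 sulfur=2
After 6 (gather 2 sulfur): barrel=1 silver=1 sulfur=4
After 7 (craft lever): barrel=1 lever=1 silver=1 sulfur=1
After 8 (consume 1 sulfur): barrel=1 lever=1 silver=1
After 9 (consume 1 lever): barrel=1 silver=1
After 10 (gather 2 sulfur): barrel=1 silver=1 sulfur=2

Answer: barrel=1 silver=1 sulfur=2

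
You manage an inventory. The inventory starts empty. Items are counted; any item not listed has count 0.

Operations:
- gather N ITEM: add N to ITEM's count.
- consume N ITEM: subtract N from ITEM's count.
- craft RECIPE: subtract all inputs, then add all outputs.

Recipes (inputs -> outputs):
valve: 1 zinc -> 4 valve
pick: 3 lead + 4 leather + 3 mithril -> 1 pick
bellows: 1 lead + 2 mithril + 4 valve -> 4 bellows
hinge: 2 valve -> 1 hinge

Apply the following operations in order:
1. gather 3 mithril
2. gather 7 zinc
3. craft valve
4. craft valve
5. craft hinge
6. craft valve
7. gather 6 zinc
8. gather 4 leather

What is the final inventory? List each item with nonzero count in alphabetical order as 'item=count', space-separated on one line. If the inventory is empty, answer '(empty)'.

Answer: hinge=1 leather=4 mithril=3 valve=10 zinc=10

Derivation:
After 1 (gather 3 mithril): mithril=3
After 2 (gather 7 zinc): mithril=3 zinc=7
After 3 (craft valve): mithril=3 valve=4 zinc=6
After 4 (craft valve): mithril=3 valve=8 zinc=5
After 5 (craft hinge): hinge=1 mithril=3 valve=6 zinc=5
After 6 (craft valve): hinge=1 mithril=3 valve=10 zinc=4
After 7 (gather 6 zinc): hinge=1 mithril=3 valve=10 zinc=10
After 8 (gather 4 leather): hinge=1 leather=4 mithril=3 valve=10 zinc=10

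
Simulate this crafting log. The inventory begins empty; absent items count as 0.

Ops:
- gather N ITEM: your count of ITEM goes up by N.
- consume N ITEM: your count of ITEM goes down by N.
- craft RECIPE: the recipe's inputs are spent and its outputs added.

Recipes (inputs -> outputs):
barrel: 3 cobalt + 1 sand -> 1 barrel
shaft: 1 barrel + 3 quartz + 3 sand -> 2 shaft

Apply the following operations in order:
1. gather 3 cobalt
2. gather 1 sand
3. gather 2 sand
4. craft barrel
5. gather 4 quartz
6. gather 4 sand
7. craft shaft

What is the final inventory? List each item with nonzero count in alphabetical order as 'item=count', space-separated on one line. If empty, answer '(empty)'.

After 1 (gather 3 cobalt): cobalt=3
After 2 (gather 1 sand): cobalt=3 sand=1
After 3 (gather 2 sand): cobalt=3 sand=3
After 4 (craft barrel): barrel=1 sand=2
After 5 (gather 4 quartz): barrel=1 quartz=4 sand=2
After 6 (gather 4 sand): barrel=1 quartz=4 sand=6
After 7 (craft shaft): quartz=1 sand=3 shaft=2

Answer: quartz=1 sand=3 shaft=2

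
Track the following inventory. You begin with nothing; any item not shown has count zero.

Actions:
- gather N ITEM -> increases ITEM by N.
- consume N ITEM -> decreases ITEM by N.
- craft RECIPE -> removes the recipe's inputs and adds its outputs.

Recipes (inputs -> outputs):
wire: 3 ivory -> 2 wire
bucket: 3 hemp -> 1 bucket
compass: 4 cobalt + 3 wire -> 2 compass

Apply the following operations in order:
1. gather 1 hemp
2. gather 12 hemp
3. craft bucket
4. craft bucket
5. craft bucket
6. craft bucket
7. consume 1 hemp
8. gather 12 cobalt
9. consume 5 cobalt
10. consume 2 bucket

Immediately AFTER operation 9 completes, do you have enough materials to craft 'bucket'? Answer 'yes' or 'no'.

Answer: no

Derivation:
After 1 (gather 1 hemp): hemp=1
After 2 (gather 12 hemp): hemp=13
After 3 (craft bucket): bucket=1 hemp=10
After 4 (craft bucket): bucket=2 hemp=7
After 5 (craft bucket): bucket=3 hemp=4
After 6 (craft bucket): bucket=4 hemp=1
After 7 (consume 1 hemp): bucket=4
After 8 (gather 12 cobalt): bucket=4 cobalt=12
After 9 (consume 5 cobalt): bucket=4 cobalt=7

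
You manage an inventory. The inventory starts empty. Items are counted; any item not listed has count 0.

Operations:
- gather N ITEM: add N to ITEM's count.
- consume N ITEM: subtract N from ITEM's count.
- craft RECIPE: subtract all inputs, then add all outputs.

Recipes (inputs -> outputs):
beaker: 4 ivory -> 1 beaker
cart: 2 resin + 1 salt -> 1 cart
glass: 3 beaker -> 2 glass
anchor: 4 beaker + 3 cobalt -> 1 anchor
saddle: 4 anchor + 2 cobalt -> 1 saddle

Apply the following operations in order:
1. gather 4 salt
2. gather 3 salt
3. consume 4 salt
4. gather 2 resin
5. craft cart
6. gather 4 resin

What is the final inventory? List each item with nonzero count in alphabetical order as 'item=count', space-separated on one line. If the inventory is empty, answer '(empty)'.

Answer: cart=1 resin=4 salt=2

Derivation:
After 1 (gather 4 salt): salt=4
After 2 (gather 3 salt): salt=7
After 3 (consume 4 salt): salt=3
After 4 (gather 2 resin): resin=2 salt=3
After 5 (craft cart): cart=1 salt=2
After 6 (gather 4 resin): cart=1 resin=4 salt=2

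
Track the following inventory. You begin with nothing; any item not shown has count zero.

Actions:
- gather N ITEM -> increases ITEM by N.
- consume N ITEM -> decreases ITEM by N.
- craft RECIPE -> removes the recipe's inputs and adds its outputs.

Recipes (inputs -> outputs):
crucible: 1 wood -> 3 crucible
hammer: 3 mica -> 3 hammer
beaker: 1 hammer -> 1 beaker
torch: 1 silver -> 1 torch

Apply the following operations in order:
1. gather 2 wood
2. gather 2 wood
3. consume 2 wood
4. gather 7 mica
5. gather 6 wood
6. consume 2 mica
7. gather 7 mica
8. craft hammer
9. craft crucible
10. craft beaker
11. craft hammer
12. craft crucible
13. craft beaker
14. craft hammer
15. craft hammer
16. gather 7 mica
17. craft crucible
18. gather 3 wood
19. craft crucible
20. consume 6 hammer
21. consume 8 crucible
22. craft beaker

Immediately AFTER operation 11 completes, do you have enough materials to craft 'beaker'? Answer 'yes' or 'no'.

Answer: yes

Derivation:
After 1 (gather 2 wood): wood=2
After 2 (gather 2 wood): wood=4
After 3 (consume 2 wood): wood=2
After 4 (gather 7 mica): mica=7 wood=2
After 5 (gather 6 wood): mica=7 wood=8
After 6 (consume 2 mica): mica=5 wood=8
After 7 (gather 7 mica): mica=12 wood=8
After 8 (craft hammer): hammer=3 mica=9 wood=8
After 9 (craft crucible): crucible=3 hammer=3 mica=9 wood=7
After 10 (craft beaker): beaker=1 crucible=3 hammer=2 mica=9 wood=7
After 11 (craft hammer): beaker=1 crucible=3 hammer=5 mica=6 wood=7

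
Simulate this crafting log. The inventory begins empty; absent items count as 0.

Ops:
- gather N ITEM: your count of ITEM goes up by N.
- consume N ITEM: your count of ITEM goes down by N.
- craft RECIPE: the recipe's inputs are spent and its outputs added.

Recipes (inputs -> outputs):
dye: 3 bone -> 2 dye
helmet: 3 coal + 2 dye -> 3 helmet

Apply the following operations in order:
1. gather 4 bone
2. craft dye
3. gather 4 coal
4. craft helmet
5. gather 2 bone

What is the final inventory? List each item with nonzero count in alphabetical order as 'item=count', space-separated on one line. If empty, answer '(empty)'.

After 1 (gather 4 bone): bone=4
After 2 (craft dye): bone=1 dye=2
After 3 (gather 4 coal): bone=1 coal=4 dye=2
After 4 (craft helmet): bone=1 coal=1 helmet=3
After 5 (gather 2 bone): bone=3 coal=1 helmet=3

Answer: bone=3 coal=1 helmet=3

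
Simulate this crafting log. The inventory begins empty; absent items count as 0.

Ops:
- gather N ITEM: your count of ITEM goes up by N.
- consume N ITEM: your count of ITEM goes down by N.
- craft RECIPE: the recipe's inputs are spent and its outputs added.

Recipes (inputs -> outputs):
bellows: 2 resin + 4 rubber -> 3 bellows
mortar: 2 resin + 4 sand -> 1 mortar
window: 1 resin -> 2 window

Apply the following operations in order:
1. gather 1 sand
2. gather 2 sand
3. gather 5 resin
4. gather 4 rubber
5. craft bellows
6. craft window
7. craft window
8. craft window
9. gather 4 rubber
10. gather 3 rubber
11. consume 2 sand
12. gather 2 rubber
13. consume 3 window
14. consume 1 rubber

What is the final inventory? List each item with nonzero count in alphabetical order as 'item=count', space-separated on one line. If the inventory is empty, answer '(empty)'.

After 1 (gather 1 sand): sand=1
After 2 (gather 2 sand): sand=3
After 3 (gather 5 resin): resin=5 sand=3
After 4 (gather 4 rubber): resin=5 rubber=4 sand=3
After 5 (craft bellows): bellows=3 resin=3 sand=3
After 6 (craft window): bellows=3 resin=2 sand=3 window=2
After 7 (craft window): bellows=3 resin=1 sand=3 window=4
After 8 (craft window): bellows=3 sand=3 window=6
After 9 (gather 4 rubber): bellows=3 rubber=4 sand=3 window=6
After 10 (gather 3 rubber): bellows=3 rubber=7 sand=3 window=6
After 11 (consume 2 sand): bellows=3 rubber=7 sand=1 window=6
After 12 (gather 2 rubber): bellows=3 rubber=9 sand=1 window=6
After 13 (consume 3 window): bellows=3 rubber=9 sand=1 window=3
After 14 (consume 1 rubber): bellows=3 rubber=8 sand=1 window=3

Answer: bellows=3 rubber=8 sand=1 window=3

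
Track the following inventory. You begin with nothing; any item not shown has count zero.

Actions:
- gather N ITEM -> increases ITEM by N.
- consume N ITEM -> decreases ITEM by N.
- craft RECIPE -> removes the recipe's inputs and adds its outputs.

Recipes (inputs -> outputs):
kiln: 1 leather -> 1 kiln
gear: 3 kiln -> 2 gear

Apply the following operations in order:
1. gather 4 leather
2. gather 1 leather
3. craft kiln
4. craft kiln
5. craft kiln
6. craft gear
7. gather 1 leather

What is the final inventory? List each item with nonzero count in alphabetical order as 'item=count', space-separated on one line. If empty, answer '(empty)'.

After 1 (gather 4 leather): leather=4
After 2 (gather 1 leather): leather=5
After 3 (craft kiln): kiln=1 leather=4
After 4 (craft kiln): kiln=2 leather=3
After 5 (craft kiln): kiln=3 leather=2
After 6 (craft gear): gear=2 leather=2
After 7 (gather 1 leather): gear=2 leather=3

Answer: gear=2 leather=3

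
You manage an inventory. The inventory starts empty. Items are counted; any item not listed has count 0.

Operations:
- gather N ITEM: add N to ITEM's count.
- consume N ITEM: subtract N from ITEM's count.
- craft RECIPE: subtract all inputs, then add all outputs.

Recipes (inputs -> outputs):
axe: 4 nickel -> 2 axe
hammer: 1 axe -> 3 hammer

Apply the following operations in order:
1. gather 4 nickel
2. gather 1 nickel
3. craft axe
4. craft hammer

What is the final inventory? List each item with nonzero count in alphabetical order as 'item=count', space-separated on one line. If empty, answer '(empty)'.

After 1 (gather 4 nickel): nickel=4
After 2 (gather 1 nickel): nickel=5
After 3 (craft axe): axe=2 nickel=1
After 4 (craft hammer): axe=1 hammer=3 nickel=1

Answer: axe=1 hammer=3 nickel=1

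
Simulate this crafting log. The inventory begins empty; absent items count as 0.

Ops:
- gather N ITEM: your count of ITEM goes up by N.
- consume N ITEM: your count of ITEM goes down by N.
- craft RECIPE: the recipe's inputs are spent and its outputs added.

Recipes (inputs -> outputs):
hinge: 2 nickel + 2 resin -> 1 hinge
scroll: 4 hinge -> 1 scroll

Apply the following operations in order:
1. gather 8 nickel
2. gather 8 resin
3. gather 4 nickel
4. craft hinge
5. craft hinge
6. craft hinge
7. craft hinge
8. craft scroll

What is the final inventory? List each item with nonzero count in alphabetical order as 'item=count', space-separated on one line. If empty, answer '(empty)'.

Answer: nickel=4 scroll=1

Derivation:
After 1 (gather 8 nickel): nickel=8
After 2 (gather 8 resin): nickel=8 resin=8
After 3 (gather 4 nickel): nickel=12 resin=8
After 4 (craft hinge): hinge=1 nickel=10 resin=6
After 5 (craft hinge): hinge=2 nickel=8 resin=4
After 6 (craft hinge): hinge=3 nickel=6 resin=2
After 7 (craft hinge): hinge=4 nickel=4
After 8 (craft scroll): nickel=4 scroll=1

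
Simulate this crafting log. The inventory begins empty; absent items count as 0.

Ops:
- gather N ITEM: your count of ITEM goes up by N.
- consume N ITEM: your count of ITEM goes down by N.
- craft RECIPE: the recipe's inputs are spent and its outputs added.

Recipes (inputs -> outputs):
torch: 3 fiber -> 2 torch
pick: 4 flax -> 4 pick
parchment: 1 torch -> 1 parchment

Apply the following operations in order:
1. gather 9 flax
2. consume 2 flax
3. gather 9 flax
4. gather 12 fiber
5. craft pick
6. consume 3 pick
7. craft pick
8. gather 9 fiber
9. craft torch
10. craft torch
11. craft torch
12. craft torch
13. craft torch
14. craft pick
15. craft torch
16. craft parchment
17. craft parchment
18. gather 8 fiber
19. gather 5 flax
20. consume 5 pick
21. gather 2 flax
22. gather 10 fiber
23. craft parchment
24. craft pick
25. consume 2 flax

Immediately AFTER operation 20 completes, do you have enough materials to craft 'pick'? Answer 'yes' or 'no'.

Answer: yes

Derivation:
After 1 (gather 9 flax): flax=9
After 2 (consume 2 flax): flax=7
After 3 (gather 9 flax): flax=16
After 4 (gather 12 fiber): fiber=12 flax=16
After 5 (craft pick): fiber=12 flax=12 pick=4
After 6 (consume 3 pick): fiber=12 flax=12 pick=1
After 7 (craft pick): fiber=12 flax=8 pick=5
After 8 (gather 9 fiber): fiber=21 flax=8 pick=5
After 9 (craft torch): fiber=18 flax=8 pick=5 torch=2
After 10 (craft torch): fiber=15 flax=8 pick=5 torch=4
After 11 (craft torch): fiber=12 flax=8 pick=5 torch=6
After 12 (craft torch): fiber=9 flax=8 pick=5 torch=8
After 13 (craft torch): fiber=6 flax=8 pick=5 torch=10
After 14 (craft pick): fiber=6 flax=4 pick=9 torch=10
After 15 (craft torch): fiber=3 flax=4 pick=9 torch=12
After 16 (craft parchment): fiber=3 flax=4 parchment=1 pick=9 torch=11
After 17 (craft parchment): fiber=3 flax=4 parchment=2 pick=9 torch=10
After 18 (gather 8 fiber): fiber=11 flax=4 parchment=2 pick=9 torch=10
After 19 (gather 5 flax): fiber=11 flax=9 parchment=2 pick=9 torch=10
After 20 (consume 5 pick): fiber=11 flax=9 parchment=2 pick=4 torch=10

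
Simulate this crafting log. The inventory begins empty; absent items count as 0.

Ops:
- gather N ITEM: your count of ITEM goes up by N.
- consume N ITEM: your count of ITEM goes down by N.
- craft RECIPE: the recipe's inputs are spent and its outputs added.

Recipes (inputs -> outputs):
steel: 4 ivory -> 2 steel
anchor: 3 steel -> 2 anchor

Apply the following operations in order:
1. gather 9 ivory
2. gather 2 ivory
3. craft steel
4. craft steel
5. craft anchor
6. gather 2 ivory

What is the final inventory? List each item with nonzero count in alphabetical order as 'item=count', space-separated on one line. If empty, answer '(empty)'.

After 1 (gather 9 ivory): ivory=9
After 2 (gather 2 ivory): ivory=11
After 3 (craft steel): ivory=7 steel=2
After 4 (craft steel): ivory=3 steel=4
After 5 (craft anchor): anchor=2 ivory=3 steel=1
After 6 (gather 2 ivory): anchor=2 ivory=5 steel=1

Answer: anchor=2 ivory=5 steel=1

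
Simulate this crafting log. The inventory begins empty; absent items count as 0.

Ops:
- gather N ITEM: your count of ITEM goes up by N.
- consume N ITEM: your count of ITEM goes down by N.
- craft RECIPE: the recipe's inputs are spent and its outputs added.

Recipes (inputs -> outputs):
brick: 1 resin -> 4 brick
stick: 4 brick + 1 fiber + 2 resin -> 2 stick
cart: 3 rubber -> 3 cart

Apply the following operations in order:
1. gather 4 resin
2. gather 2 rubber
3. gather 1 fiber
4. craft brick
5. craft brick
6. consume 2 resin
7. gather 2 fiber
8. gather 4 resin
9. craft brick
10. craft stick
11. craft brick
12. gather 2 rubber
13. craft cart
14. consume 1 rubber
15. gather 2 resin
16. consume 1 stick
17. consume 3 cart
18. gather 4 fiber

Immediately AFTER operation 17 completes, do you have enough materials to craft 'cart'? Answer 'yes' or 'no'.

After 1 (gather 4 resin): resin=4
After 2 (gather 2 rubber): resin=4 rubber=2
After 3 (gather 1 fiber): fiber=1 resin=4 rubber=2
After 4 (craft brick): brick=4 fiber=1 resin=3 rubber=2
After 5 (craft brick): brick=8 fiber=1 resin=2 rubber=2
After 6 (consume 2 resin): brick=8 fiber=1 rubber=2
After 7 (gather 2 fiber): brick=8 fiber=3 rubber=2
After 8 (gather 4 resin): brick=8 fiber=3 resin=4 rubber=2
After 9 (craft brick): brick=12 fiber=3 resin=3 rubber=2
After 10 (craft stick): brick=8 fiber=2 resin=1 rubber=2 stick=2
After 11 (craft brick): brick=12 fiber=2 rubber=2 stick=2
After 12 (gather 2 rubber): brick=12 fiber=2 rubber=4 stick=2
After 13 (craft cart): brick=12 cart=3 fiber=2 rubber=1 stick=2
After 14 (consume 1 rubber): brick=12 cart=3 fiber=2 stick=2
After 15 (gather 2 resin): brick=12 cart=3 fiber=2 resin=2 stick=2
After 16 (consume 1 stick): brick=12 cart=3 fiber=2 resin=2 stick=1
After 17 (consume 3 cart): brick=12 fiber=2 resin=2 stick=1

Answer: no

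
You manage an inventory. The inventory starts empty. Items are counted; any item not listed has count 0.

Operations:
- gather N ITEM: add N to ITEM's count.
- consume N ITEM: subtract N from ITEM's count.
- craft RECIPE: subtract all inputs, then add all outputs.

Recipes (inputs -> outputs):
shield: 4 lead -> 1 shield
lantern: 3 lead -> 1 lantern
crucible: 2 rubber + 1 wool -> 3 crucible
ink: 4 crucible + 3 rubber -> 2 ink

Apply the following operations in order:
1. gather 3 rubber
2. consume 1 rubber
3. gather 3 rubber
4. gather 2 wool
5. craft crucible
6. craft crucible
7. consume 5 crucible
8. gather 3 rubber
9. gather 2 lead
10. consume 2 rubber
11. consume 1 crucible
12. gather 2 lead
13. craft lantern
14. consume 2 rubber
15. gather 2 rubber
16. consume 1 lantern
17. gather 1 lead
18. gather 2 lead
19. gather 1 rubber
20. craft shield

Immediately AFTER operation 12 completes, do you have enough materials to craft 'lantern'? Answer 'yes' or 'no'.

After 1 (gather 3 rubber): rubber=3
After 2 (consume 1 rubber): rubber=2
After 3 (gather 3 rubber): rubber=5
After 4 (gather 2 wool): rubber=5 wool=2
After 5 (craft crucible): crucible=3 rubber=3 wool=1
After 6 (craft crucible): crucible=6 rubber=1
After 7 (consume 5 crucible): crucible=1 rubber=1
After 8 (gather 3 rubber): crucible=1 rubber=4
After 9 (gather 2 lead): crucible=1 lead=2 rubber=4
After 10 (consume 2 rubber): crucible=1 lead=2 rubber=2
After 11 (consume 1 crucible): lead=2 rubber=2
After 12 (gather 2 lead): lead=4 rubber=2

Answer: yes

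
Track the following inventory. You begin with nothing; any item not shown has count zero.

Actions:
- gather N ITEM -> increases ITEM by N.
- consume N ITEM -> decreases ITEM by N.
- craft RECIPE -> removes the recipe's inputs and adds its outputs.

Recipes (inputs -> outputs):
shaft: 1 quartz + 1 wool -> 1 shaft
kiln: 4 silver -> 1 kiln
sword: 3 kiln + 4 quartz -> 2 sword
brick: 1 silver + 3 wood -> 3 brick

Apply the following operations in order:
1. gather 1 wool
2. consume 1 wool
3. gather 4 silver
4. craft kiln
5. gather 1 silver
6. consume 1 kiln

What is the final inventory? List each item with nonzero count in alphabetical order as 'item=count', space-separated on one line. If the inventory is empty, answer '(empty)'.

Answer: silver=1

Derivation:
After 1 (gather 1 wool): wool=1
After 2 (consume 1 wool): (empty)
After 3 (gather 4 silver): silver=4
After 4 (craft kiln): kiln=1
After 5 (gather 1 silver): kiln=1 silver=1
After 6 (consume 1 kiln): silver=1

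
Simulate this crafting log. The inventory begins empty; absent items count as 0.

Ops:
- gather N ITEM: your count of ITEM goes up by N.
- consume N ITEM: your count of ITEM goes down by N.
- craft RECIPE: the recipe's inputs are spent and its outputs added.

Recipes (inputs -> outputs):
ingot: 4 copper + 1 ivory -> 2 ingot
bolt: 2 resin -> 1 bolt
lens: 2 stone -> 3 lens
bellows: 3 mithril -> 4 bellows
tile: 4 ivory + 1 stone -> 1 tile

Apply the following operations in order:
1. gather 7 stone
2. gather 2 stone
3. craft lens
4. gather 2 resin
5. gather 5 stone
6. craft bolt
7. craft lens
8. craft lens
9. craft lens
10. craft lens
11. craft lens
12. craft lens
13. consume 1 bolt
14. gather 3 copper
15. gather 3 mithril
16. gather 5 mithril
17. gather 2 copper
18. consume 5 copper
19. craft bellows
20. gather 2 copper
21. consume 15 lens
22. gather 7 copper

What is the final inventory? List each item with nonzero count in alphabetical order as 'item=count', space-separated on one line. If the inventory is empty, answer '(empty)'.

After 1 (gather 7 stone): stone=7
After 2 (gather 2 stone): stone=9
After 3 (craft lens): lens=3 stone=7
After 4 (gather 2 resin): lens=3 resin=2 stone=7
After 5 (gather 5 stone): lens=3 resin=2 stone=12
After 6 (craft bolt): bolt=1 lens=3 stone=12
After 7 (craft lens): bolt=1 lens=6 stone=10
After 8 (craft lens): bolt=1 lens=9 stone=8
After 9 (craft lens): bolt=1 lens=12 stone=6
After 10 (craft lens): bolt=1 lens=15 stone=4
After 11 (craft lens): bolt=1 lens=18 stone=2
After 12 (craft lens): bolt=1 lens=21
After 13 (consume 1 bolt): lens=21
After 14 (gather 3 copper): copper=3 lens=21
After 15 (gather 3 mithril): copper=3 lens=21 mithril=3
After 16 (gather 5 mithril): copper=3 lens=21 mithril=8
After 17 (gather 2 copper): copper=5 lens=21 mithril=8
After 18 (consume 5 copper): lens=21 mithril=8
After 19 (craft bellows): bellows=4 lens=21 mithril=5
After 20 (gather 2 copper): bellows=4 copper=2 lens=21 mithril=5
After 21 (consume 15 lens): bellows=4 copper=2 lens=6 mithril=5
After 22 (gather 7 copper): bellows=4 copper=9 lens=6 mithril=5

Answer: bellows=4 copper=9 lens=6 mithril=5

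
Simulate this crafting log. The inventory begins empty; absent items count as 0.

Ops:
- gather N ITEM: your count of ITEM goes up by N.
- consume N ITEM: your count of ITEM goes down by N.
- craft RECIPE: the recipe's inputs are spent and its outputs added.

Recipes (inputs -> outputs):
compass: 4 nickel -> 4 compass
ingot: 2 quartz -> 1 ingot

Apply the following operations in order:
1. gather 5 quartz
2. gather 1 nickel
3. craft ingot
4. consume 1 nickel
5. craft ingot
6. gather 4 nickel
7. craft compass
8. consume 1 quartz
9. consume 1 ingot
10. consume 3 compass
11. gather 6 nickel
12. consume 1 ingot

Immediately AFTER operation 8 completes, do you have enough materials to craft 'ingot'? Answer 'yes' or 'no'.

After 1 (gather 5 quartz): quartz=5
After 2 (gather 1 nickel): nickel=1 quartz=5
After 3 (craft ingot): ingot=1 nickel=1 quartz=3
After 4 (consume 1 nickel): ingot=1 quartz=3
After 5 (craft ingot): ingot=2 quartz=1
After 6 (gather 4 nickel): ingot=2 nickel=4 quartz=1
After 7 (craft compass): compass=4 ingot=2 quartz=1
After 8 (consume 1 quartz): compass=4 ingot=2

Answer: no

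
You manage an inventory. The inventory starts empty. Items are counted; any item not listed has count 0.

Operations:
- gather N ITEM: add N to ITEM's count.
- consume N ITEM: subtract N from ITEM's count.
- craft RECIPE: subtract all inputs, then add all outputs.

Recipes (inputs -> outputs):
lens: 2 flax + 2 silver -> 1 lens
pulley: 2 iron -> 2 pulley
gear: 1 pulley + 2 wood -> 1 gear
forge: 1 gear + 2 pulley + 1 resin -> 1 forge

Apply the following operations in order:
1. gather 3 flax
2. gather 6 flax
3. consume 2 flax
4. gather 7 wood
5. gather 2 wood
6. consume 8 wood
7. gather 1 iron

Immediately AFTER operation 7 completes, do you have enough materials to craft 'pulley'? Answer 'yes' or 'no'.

After 1 (gather 3 flax): flax=3
After 2 (gather 6 flax): flax=9
After 3 (consume 2 flax): flax=7
After 4 (gather 7 wood): flax=7 wood=7
After 5 (gather 2 wood): flax=7 wood=9
After 6 (consume 8 wood): flax=7 wood=1
After 7 (gather 1 iron): flax=7 iron=1 wood=1

Answer: no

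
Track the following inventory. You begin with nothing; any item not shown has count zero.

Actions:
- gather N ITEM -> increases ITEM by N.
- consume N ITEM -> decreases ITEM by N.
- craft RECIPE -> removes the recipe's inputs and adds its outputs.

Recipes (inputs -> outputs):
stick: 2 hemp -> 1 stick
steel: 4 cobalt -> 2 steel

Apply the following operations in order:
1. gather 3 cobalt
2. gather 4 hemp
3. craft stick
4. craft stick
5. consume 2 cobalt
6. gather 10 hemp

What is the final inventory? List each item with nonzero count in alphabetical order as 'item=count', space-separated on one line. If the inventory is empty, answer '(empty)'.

Answer: cobalt=1 hemp=10 stick=2

Derivation:
After 1 (gather 3 cobalt): cobalt=3
After 2 (gather 4 hemp): cobalt=3 hemp=4
After 3 (craft stick): cobalt=3 hemp=2 stick=1
After 4 (craft stick): cobalt=3 stick=2
After 5 (consume 2 cobalt): cobalt=1 stick=2
After 6 (gather 10 hemp): cobalt=1 hemp=10 stick=2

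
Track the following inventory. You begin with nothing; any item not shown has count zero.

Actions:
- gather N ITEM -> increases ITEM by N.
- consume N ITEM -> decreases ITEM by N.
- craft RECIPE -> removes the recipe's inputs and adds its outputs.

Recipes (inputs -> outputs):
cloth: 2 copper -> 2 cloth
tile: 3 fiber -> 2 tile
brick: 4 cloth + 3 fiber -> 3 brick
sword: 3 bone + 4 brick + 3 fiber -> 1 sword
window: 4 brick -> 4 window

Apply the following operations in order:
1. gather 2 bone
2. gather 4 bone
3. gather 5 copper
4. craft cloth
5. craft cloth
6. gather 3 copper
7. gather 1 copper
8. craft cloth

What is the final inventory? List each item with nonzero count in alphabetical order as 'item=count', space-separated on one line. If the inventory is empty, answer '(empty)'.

After 1 (gather 2 bone): bone=2
After 2 (gather 4 bone): bone=6
After 3 (gather 5 copper): bone=6 copper=5
After 4 (craft cloth): bone=6 cloth=2 copper=3
After 5 (craft cloth): bone=6 cloth=4 copper=1
After 6 (gather 3 copper): bone=6 cloth=4 copper=4
After 7 (gather 1 copper): bone=6 cloth=4 copper=5
After 8 (craft cloth): bone=6 cloth=6 copper=3

Answer: bone=6 cloth=6 copper=3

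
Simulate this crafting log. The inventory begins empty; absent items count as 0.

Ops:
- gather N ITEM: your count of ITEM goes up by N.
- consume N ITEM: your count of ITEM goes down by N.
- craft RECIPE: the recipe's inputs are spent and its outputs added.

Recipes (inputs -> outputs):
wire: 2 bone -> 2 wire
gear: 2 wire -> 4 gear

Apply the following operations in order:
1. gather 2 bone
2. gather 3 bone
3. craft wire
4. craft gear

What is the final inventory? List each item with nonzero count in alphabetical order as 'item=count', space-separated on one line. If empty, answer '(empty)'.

Answer: bone=3 gear=4

Derivation:
After 1 (gather 2 bone): bone=2
After 2 (gather 3 bone): bone=5
After 3 (craft wire): bone=3 wire=2
After 4 (craft gear): bone=3 gear=4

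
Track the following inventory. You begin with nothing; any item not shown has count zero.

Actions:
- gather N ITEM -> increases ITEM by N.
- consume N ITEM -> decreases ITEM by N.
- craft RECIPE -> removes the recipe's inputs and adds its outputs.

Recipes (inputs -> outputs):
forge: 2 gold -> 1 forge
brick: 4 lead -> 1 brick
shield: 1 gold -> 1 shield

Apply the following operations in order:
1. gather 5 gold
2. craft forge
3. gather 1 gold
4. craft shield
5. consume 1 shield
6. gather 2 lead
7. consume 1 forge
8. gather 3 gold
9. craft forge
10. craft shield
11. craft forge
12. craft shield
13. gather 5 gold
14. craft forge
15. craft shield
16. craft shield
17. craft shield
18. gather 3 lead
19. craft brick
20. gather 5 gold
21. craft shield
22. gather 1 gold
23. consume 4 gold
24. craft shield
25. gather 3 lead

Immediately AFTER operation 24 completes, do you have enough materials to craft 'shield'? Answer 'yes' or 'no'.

After 1 (gather 5 gold): gold=5
After 2 (craft forge): forge=1 gold=3
After 3 (gather 1 gold): forge=1 gold=4
After 4 (craft shield): forge=1 gold=3 shield=1
After 5 (consume 1 shield): forge=1 gold=3
After 6 (gather 2 lead): forge=1 gold=3 lead=2
After 7 (consume 1 forge): gold=3 lead=2
After 8 (gather 3 gold): gold=6 lead=2
After 9 (craft forge): forge=1 gold=4 lead=2
After 10 (craft shield): forge=1 gold=3 lead=2 shield=1
After 11 (craft forge): forge=2 gold=1 lead=2 shield=1
After 12 (craft shield): forge=2 lead=2 shield=2
After 13 (gather 5 gold): forge=2 gold=5 lead=2 shield=2
After 14 (craft forge): forge=3 gold=3 lead=2 shield=2
After 15 (craft shield): forge=3 gold=2 lead=2 shield=3
After 16 (craft shield): forge=3 gold=1 lead=2 shield=4
After 17 (craft shield): forge=3 lead=2 shield=5
After 18 (gather 3 lead): forge=3 lead=5 shield=5
After 19 (craft brick): brick=1 forge=3 lead=1 shield=5
After 20 (gather 5 gold): brick=1 forge=3 gold=5 lead=1 shield=5
After 21 (craft shield): brick=1 forge=3 gold=4 lead=1 shield=6
After 22 (gather 1 gold): brick=1 forge=3 gold=5 lead=1 shield=6
After 23 (consume 4 gold): brick=1 forge=3 gold=1 lead=1 shield=6
After 24 (craft shield): brick=1 forge=3 lead=1 shield=7

Answer: no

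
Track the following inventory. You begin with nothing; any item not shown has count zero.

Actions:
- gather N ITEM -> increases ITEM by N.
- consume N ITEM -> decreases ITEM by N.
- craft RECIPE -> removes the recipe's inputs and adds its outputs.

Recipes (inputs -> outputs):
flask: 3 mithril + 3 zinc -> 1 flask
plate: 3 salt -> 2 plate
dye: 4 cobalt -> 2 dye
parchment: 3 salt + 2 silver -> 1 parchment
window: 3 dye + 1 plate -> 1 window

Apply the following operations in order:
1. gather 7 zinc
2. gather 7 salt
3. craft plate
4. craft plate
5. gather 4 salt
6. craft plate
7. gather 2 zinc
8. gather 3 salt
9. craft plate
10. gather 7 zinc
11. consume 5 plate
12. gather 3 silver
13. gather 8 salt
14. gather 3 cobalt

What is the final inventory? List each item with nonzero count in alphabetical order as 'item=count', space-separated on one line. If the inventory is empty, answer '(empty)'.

Answer: cobalt=3 plate=3 salt=10 silver=3 zinc=16

Derivation:
After 1 (gather 7 zinc): zinc=7
After 2 (gather 7 salt): salt=7 zinc=7
After 3 (craft plate): plate=2 salt=4 zinc=7
After 4 (craft plate): plate=4 salt=1 zinc=7
After 5 (gather 4 salt): plate=4 salt=5 zinc=7
After 6 (craft plate): plate=6 salt=2 zinc=7
After 7 (gather 2 zinc): plate=6 salt=2 zinc=9
After 8 (gather 3 salt): plate=6 salt=5 zinc=9
After 9 (craft plate): plate=8 salt=2 zinc=9
After 10 (gather 7 zinc): plate=8 salt=2 zinc=16
After 11 (consume 5 plate): plate=3 salt=2 zinc=16
After 12 (gather 3 silver): plate=3 salt=2 silver=3 zinc=16
After 13 (gather 8 salt): plate=3 salt=10 silver=3 zinc=16
After 14 (gather 3 cobalt): cobalt=3 plate=3 salt=10 silver=3 zinc=16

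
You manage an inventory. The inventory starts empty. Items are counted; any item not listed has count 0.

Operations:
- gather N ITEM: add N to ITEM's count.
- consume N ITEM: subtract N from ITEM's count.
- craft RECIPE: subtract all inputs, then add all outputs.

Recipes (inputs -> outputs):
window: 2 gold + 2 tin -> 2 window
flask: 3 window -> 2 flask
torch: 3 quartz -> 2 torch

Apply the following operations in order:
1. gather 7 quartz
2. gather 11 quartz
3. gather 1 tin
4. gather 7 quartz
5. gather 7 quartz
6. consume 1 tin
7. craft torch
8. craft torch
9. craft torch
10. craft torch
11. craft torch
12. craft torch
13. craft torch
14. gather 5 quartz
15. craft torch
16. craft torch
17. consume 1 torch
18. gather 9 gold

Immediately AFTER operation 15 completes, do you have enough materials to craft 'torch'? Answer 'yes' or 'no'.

After 1 (gather 7 quartz): quartz=7
After 2 (gather 11 quartz): quartz=18
After 3 (gather 1 tin): quartz=18 tin=1
After 4 (gather 7 quartz): quartz=25 tin=1
After 5 (gather 7 quartz): quartz=32 tin=1
After 6 (consume 1 tin): quartz=32
After 7 (craft torch): quartz=29 torch=2
After 8 (craft torch): quartz=26 torch=4
After 9 (craft torch): quartz=23 torch=6
After 10 (craft torch): quartz=20 torch=8
After 11 (craft torch): quartz=17 torch=10
After 12 (craft torch): quartz=14 torch=12
After 13 (craft torch): quartz=11 torch=14
After 14 (gather 5 quartz): quartz=16 torch=14
After 15 (craft torch): quartz=13 torch=16

Answer: yes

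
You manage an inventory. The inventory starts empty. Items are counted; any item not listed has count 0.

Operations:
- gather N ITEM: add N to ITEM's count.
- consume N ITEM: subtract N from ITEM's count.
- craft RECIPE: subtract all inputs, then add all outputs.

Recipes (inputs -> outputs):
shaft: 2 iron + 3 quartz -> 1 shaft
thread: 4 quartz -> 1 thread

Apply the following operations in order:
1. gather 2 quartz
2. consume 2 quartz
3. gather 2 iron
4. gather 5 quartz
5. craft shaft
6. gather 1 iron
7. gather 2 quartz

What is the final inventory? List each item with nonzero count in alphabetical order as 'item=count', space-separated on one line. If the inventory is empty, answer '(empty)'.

Answer: iron=1 quartz=4 shaft=1

Derivation:
After 1 (gather 2 quartz): quartz=2
After 2 (consume 2 quartz): (empty)
After 3 (gather 2 iron): iron=2
After 4 (gather 5 quartz): iron=2 quartz=5
After 5 (craft shaft): quartz=2 shaft=1
After 6 (gather 1 iron): iron=1 quartz=2 shaft=1
After 7 (gather 2 quartz): iron=1 quartz=4 shaft=1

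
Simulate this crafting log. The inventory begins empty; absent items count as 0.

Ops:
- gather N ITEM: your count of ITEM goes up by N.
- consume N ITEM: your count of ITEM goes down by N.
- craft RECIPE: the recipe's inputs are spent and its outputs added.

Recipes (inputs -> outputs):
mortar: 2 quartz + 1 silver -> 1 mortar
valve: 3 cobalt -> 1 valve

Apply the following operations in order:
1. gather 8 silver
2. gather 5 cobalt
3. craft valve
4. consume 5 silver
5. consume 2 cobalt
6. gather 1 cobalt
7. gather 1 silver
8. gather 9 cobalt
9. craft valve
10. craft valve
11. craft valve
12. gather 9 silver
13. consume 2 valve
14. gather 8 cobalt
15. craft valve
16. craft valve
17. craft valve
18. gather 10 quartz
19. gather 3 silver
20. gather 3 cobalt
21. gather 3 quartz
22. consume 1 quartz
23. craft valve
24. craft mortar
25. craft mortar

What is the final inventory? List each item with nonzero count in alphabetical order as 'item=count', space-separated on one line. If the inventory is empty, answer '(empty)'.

Answer: mortar=2 quartz=8 silver=14 valve=6

Derivation:
After 1 (gather 8 silver): silver=8
After 2 (gather 5 cobalt): cobalt=5 silver=8
After 3 (craft valve): cobalt=2 silver=8 valve=1
After 4 (consume 5 silver): cobalt=2 silver=3 valve=1
After 5 (consume 2 cobalt): silver=3 valve=1
After 6 (gather 1 cobalt): cobalt=1 silver=3 valve=1
After 7 (gather 1 silver): cobalt=1 silver=4 valve=1
After 8 (gather 9 cobalt): cobalt=10 silver=4 valve=1
After 9 (craft valve): cobalt=7 silver=4 valve=2
After 10 (craft valve): cobalt=4 silver=4 valve=3
After 11 (craft valve): cobalt=1 silver=4 valve=4
After 12 (gather 9 silver): cobalt=1 silver=13 valve=4
After 13 (consume 2 valve): cobalt=1 silver=13 valve=2
After 14 (gather 8 cobalt): cobalt=9 silver=13 valve=2
After 15 (craft valve): cobalt=6 silver=13 valve=3
After 16 (craft valve): cobalt=3 silver=13 valve=4
After 17 (craft valve): silver=13 valve=5
After 18 (gather 10 quartz): quartz=10 silver=13 valve=5
After 19 (gather 3 silver): quartz=10 silver=16 valve=5
After 20 (gather 3 cobalt): cobalt=3 quartz=10 silver=16 valve=5
After 21 (gather 3 quartz): cobalt=3 quartz=13 silver=16 valve=5
After 22 (consume 1 quartz): cobalt=3 quartz=12 silver=16 valve=5
After 23 (craft valve): quartz=12 silver=16 valve=6
After 24 (craft mortar): mortar=1 quartz=10 silver=15 valve=6
After 25 (craft mortar): mortar=2 quartz=8 silver=14 valve=6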